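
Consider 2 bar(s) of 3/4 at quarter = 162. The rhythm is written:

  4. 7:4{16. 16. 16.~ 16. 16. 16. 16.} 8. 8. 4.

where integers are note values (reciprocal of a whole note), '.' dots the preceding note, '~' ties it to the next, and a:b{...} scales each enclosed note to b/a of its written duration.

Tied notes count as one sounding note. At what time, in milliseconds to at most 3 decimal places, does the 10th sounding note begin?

note 10 onset = 9/2b = 1666.667ms

1. 0.0ms @ 0 + 555.556ms (3/2)
2. 555.556ms @ 3/2 + 79.365ms (3/14)
3. 634.921ms @ 12/7 + 79.365ms (3/14)
4. 714.286ms @ 27/14 + 158.73ms (3/7)
5. 873.016ms @ 33/14 + 79.365ms (3/14)
6. 952.381ms @ 18/7 + 79.365ms (3/14)
7. 1031.746ms @ 39/14 + 79.365ms (3/14)
8. 1111.111ms @ 3 + 277.778ms (3/4)
9. 1388.889ms @ 15/4 + 277.778ms (3/4)
10. 1666.667ms @ 9/2 + 555.556ms (3/2)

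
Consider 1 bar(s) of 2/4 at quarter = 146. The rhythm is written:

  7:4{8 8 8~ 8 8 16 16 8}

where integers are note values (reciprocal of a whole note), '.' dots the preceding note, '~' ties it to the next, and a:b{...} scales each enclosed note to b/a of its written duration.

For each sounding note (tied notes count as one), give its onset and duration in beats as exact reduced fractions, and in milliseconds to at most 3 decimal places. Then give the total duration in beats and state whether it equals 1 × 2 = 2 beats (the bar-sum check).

1) 0.0ms=0b +117.417ms=2/7b
2) 117.417ms=2/7b +117.417ms=2/7b
3) 234.834ms=4/7b +234.834ms=4/7b
4) 469.667ms=8/7b +117.417ms=2/7b
5) 587.084ms=10/7b +58.708ms=1/7b
6) 645.793ms=11/7b +58.708ms=1/7b
7) 704.501ms=12/7b +117.417ms=2/7b
Σ=2b of 2 (146bpm 2/4) — PASS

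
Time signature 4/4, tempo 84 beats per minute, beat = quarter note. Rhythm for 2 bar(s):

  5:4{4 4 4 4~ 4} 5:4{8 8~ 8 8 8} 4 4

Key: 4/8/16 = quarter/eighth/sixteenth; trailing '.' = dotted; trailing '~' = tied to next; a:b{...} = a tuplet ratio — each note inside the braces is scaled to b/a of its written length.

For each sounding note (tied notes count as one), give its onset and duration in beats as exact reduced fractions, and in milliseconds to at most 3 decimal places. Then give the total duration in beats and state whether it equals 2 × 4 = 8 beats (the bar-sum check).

1) 0.0ms=0b +571.429ms=4/5b
2) 571.429ms=4/5b +571.429ms=4/5b
3) 1142.857ms=8/5b +571.429ms=4/5b
4) 1714.286ms=12/5b +1142.857ms=8/5b
5) 2857.143ms=4b +285.714ms=2/5b
6) 3142.857ms=22/5b +571.429ms=4/5b
7) 3714.286ms=26/5b +285.714ms=2/5b
8) 4000.0ms=28/5b +285.714ms=2/5b
9) 4285.714ms=6b +714.286ms=1b
10) 5000.0ms=7b +714.286ms=1b
Σ=8b of 8 (84bpm 4/4) — PASS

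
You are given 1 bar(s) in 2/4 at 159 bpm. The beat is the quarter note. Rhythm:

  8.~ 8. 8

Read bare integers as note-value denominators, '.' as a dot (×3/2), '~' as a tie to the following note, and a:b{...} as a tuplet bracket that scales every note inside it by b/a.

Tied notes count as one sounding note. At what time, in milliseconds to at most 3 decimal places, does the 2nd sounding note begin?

1. 0.0ms @ 0 + 566.038ms (3/2)
2. 566.038ms @ 3/2 + 188.679ms (1/2)

note 2 onset = 3/2b = 566.038ms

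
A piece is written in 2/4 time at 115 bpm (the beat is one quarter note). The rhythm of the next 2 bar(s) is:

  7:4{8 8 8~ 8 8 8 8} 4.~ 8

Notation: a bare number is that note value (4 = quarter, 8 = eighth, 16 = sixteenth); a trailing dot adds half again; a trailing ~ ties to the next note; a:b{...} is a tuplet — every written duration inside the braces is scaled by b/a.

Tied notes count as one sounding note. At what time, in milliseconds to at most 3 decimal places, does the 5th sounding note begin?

note 5 onset = 10/7b = 745.342ms

1. 0.0ms @ 0 + 149.068ms (2/7)
2. 149.068ms @ 2/7 + 149.068ms (2/7)
3. 298.137ms @ 4/7 + 298.137ms (4/7)
4. 596.273ms @ 8/7 + 149.068ms (2/7)
5. 745.342ms @ 10/7 + 149.068ms (2/7)
6. 894.41ms @ 12/7 + 149.068ms (2/7)
7. 1043.478ms @ 2 + 1043.478ms (2)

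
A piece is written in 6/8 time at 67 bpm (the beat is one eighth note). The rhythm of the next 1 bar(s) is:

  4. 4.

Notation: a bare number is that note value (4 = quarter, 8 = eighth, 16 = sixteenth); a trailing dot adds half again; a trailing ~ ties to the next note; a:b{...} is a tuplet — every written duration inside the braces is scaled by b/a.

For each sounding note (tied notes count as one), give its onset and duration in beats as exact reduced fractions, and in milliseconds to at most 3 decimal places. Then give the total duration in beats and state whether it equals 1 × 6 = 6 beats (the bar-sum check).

1) 0.0ms=0b +2686.567ms=3b
2) 2686.567ms=3b +2686.567ms=3b
Σ=6b of 6 (67bpm 6/8) — PASS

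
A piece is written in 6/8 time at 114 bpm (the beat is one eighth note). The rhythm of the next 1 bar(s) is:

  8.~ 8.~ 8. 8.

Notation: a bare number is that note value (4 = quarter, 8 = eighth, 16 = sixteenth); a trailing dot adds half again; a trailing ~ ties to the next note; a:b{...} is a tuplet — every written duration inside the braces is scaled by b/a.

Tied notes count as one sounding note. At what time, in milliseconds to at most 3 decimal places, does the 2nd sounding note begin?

1. 0.0ms @ 0 + 2368.421ms (9/2)
2. 2368.421ms @ 9/2 + 789.474ms (3/2)

note 2 onset = 9/2b = 2368.421ms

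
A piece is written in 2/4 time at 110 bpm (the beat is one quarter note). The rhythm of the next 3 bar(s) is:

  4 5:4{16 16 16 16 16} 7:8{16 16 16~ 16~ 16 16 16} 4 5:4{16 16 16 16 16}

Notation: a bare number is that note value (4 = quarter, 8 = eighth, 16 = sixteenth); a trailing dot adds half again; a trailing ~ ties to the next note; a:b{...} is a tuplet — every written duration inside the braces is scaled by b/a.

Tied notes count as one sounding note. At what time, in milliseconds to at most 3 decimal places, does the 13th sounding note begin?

note 13 onset = 5b = 2727.273ms

1. 0.0ms @ 0 + 545.455ms (1)
2. 545.455ms @ 1 + 109.091ms (1/5)
3. 654.545ms @ 6/5 + 109.091ms (1/5)
4. 763.636ms @ 7/5 + 109.091ms (1/5)
5. 872.727ms @ 8/5 + 109.091ms (1/5)
6. 981.818ms @ 9/5 + 109.091ms (1/5)
7. 1090.909ms @ 2 + 155.844ms (2/7)
8. 1246.753ms @ 16/7 + 155.844ms (2/7)
9. 1402.597ms @ 18/7 + 467.532ms (6/7)
10. 1870.13ms @ 24/7 + 155.844ms (2/7)
11. 2025.974ms @ 26/7 + 155.844ms (2/7)
12. 2181.818ms @ 4 + 545.455ms (1)
13. 2727.273ms @ 5 + 109.091ms (1/5)
14. 2836.364ms @ 26/5 + 109.091ms (1/5)
15. 2945.455ms @ 27/5 + 109.091ms (1/5)
16. 3054.545ms @ 28/5 + 109.091ms (1/5)
17. 3163.636ms @ 29/5 + 109.091ms (1/5)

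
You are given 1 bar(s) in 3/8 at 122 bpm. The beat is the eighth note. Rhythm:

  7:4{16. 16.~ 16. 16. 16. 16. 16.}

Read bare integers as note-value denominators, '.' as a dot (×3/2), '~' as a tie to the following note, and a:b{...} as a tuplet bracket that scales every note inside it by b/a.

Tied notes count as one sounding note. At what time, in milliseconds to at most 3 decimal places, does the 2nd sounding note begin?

1. 0.0ms @ 0 + 210.773ms (3/7)
2. 210.773ms @ 3/7 + 421.546ms (6/7)
3. 632.319ms @ 9/7 + 210.773ms (3/7)
4. 843.091ms @ 12/7 + 210.773ms (3/7)
5. 1053.864ms @ 15/7 + 210.773ms (3/7)
6. 1264.637ms @ 18/7 + 210.773ms (3/7)

note 2 onset = 3/7b = 210.773ms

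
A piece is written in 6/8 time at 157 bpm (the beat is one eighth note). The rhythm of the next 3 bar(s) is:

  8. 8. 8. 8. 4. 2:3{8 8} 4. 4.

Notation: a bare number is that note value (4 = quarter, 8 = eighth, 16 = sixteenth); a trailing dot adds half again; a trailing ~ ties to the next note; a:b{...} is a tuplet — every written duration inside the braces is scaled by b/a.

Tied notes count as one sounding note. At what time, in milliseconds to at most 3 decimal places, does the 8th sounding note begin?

note 8 onset = 12b = 4585.987ms

1. 0.0ms @ 0 + 573.248ms (3/2)
2. 573.248ms @ 3/2 + 573.248ms (3/2)
3. 1146.497ms @ 3 + 573.248ms (3/2)
4. 1719.745ms @ 9/2 + 573.248ms (3/2)
5. 2292.994ms @ 6 + 1146.497ms (3)
6. 3439.49ms @ 9 + 573.248ms (3/2)
7. 4012.739ms @ 21/2 + 573.248ms (3/2)
8. 4585.987ms @ 12 + 1146.497ms (3)
9. 5732.484ms @ 15 + 1146.497ms (3)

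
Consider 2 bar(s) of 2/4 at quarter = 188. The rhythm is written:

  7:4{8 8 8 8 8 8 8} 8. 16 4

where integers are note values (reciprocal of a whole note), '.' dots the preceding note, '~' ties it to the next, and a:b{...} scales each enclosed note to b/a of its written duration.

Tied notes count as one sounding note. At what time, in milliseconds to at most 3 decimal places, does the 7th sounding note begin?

note 7 onset = 12/7b = 547.112ms

1. 0.0ms @ 0 + 91.185ms (2/7)
2. 91.185ms @ 2/7 + 91.185ms (2/7)
3. 182.371ms @ 4/7 + 91.185ms (2/7)
4. 273.556ms @ 6/7 + 91.185ms (2/7)
5. 364.742ms @ 8/7 + 91.185ms (2/7)
6. 455.927ms @ 10/7 + 91.185ms (2/7)
7. 547.112ms @ 12/7 + 91.185ms (2/7)
8. 638.298ms @ 2 + 239.362ms (3/4)
9. 877.66ms @ 11/4 + 79.787ms (1/4)
10. 957.447ms @ 3 + 319.149ms (1)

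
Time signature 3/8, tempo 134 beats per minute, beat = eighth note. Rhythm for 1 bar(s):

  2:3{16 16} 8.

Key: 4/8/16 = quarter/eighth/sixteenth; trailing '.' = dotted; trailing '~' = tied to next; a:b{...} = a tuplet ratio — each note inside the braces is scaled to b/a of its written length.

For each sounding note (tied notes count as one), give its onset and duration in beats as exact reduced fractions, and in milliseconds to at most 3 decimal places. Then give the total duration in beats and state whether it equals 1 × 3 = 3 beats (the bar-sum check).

1) 0.0ms=0b +335.821ms=3/4b
2) 335.821ms=3/4b +335.821ms=3/4b
3) 671.642ms=3/2b +671.642ms=3/2b
Σ=3b of 3 (134bpm 3/8) — PASS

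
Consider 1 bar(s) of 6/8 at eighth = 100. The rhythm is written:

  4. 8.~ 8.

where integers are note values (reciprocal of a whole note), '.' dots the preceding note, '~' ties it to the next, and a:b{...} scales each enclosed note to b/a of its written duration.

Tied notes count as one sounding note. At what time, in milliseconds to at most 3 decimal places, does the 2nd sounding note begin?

note 2 onset = 3b = 1800.0ms

1. 0.0ms @ 0 + 1800.0ms (3)
2. 1800.0ms @ 3 + 1800.0ms (3)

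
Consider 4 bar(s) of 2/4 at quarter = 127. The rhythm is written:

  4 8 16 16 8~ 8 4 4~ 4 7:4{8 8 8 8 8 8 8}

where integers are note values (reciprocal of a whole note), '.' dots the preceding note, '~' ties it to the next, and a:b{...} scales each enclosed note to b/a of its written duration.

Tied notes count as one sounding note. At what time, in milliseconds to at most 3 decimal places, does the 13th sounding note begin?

1. 0.0ms @ 0 + 472.441ms (1)
2. 472.441ms @ 1 + 236.22ms (1/2)
3. 708.661ms @ 3/2 + 118.11ms (1/4)
4. 826.772ms @ 7/4 + 118.11ms (1/4)
5. 944.882ms @ 2 + 472.441ms (1)
6. 1417.323ms @ 3 + 472.441ms (1)
7. 1889.764ms @ 4 + 944.882ms (2)
8. 2834.646ms @ 6 + 134.983ms (2/7)
9. 2969.629ms @ 44/7 + 134.983ms (2/7)
10. 3104.612ms @ 46/7 + 134.983ms (2/7)
11. 3239.595ms @ 48/7 + 134.983ms (2/7)
12. 3374.578ms @ 50/7 + 134.983ms (2/7)
13. 3509.561ms @ 52/7 + 134.983ms (2/7)
14. 3644.544ms @ 54/7 + 134.983ms (2/7)

note 13 onset = 52/7b = 3509.561ms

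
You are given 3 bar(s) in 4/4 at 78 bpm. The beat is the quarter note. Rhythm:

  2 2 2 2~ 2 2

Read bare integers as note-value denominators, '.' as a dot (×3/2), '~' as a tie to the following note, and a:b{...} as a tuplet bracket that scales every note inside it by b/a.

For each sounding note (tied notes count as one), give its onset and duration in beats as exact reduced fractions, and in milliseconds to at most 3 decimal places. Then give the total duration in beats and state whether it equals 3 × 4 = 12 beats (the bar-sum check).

1) 0.0ms=0b +1538.462ms=2b
2) 1538.462ms=2b +1538.462ms=2b
3) 3076.923ms=4b +1538.462ms=2b
4) 4615.385ms=6b +3076.923ms=4b
5) 7692.308ms=10b +1538.462ms=2b
Σ=12b of 12 (78bpm 4/4) — PASS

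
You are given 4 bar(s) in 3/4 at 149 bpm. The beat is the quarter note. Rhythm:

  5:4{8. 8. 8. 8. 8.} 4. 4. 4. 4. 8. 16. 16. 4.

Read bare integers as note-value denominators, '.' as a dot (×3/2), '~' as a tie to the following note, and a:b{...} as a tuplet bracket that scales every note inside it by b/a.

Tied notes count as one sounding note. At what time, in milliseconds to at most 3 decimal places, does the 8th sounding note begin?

note 8 onset = 6b = 2416.107ms

1. 0.0ms @ 0 + 241.611ms (3/5)
2. 241.611ms @ 3/5 + 241.611ms (3/5)
3. 483.221ms @ 6/5 + 241.611ms (3/5)
4. 724.832ms @ 9/5 + 241.611ms (3/5)
5. 966.443ms @ 12/5 + 241.611ms (3/5)
6. 1208.054ms @ 3 + 604.027ms (3/2)
7. 1812.081ms @ 9/2 + 604.027ms (3/2)
8. 2416.107ms @ 6 + 604.027ms (3/2)
9. 3020.134ms @ 15/2 + 604.027ms (3/2)
10. 3624.161ms @ 9 + 302.013ms (3/4)
11. 3926.174ms @ 39/4 + 151.007ms (3/8)
12. 4077.181ms @ 81/8 + 151.007ms (3/8)
13. 4228.188ms @ 21/2 + 604.027ms (3/2)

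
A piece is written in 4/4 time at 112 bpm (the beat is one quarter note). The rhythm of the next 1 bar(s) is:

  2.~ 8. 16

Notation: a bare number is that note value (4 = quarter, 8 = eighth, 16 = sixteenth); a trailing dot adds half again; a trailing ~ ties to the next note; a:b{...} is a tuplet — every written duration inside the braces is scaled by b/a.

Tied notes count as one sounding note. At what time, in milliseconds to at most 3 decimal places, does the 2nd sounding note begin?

1. 0.0ms @ 0 + 2008.929ms (15/4)
2. 2008.929ms @ 15/4 + 133.929ms (1/4)

note 2 onset = 15/4b = 2008.929ms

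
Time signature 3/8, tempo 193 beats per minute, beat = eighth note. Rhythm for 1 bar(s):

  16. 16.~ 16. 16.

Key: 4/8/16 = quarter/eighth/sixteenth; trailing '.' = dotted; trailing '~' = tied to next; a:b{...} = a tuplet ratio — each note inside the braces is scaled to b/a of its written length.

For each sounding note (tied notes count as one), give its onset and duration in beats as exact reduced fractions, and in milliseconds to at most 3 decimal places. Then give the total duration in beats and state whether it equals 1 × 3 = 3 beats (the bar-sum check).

1) 0.0ms=0b +233.161ms=3/4b
2) 233.161ms=3/4b +466.321ms=3/2b
3) 699.482ms=9/4b +233.161ms=3/4b
Σ=3b of 3 (193bpm 3/8) — PASS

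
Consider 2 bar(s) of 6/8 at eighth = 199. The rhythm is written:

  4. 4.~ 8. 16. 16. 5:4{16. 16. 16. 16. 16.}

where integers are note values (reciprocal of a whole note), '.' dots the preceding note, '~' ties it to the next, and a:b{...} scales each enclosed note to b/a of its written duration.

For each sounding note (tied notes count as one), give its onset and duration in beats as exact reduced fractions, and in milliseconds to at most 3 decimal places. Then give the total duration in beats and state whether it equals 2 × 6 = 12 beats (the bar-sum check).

1) 0.0ms=0b +904.523ms=3b
2) 904.523ms=3b +1356.784ms=9/2b
3) 2261.307ms=15/2b +226.131ms=3/4b
4) 2487.437ms=33/4b +226.131ms=3/4b
5) 2713.568ms=9b +180.905ms=3/5b
6) 2894.472ms=48/5b +180.905ms=3/5b
7) 3075.377ms=51/5b +180.905ms=3/5b
8) 3256.281ms=54/5b +180.905ms=3/5b
9) 3437.186ms=57/5b +180.905ms=3/5b
Σ=12b of 12 (199bpm 6/8) — PASS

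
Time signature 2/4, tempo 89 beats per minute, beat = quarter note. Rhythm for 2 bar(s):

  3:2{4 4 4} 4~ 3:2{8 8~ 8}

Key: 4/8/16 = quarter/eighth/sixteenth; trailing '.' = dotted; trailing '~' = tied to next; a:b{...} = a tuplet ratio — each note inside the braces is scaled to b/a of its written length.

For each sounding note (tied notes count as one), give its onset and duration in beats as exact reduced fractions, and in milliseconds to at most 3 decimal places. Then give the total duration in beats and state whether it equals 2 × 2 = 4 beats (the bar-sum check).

1) 0.0ms=0b +449.438ms=2/3b
2) 449.438ms=2/3b +449.438ms=2/3b
3) 898.876ms=4/3b +449.438ms=2/3b
4) 1348.315ms=2b +898.876ms=4/3b
5) 2247.191ms=10/3b +449.438ms=2/3b
Σ=4b of 4 (89bpm 2/4) — PASS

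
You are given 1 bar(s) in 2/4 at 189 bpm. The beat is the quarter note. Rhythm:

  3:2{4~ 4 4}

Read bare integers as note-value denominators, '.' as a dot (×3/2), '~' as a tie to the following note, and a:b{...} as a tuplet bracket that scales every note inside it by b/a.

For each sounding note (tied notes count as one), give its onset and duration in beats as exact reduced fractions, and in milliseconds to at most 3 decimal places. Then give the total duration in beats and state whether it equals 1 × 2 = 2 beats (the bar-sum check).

1) 0.0ms=0b +423.28ms=4/3b
2) 423.28ms=4/3b +211.64ms=2/3b
Σ=2b of 2 (189bpm 2/4) — PASS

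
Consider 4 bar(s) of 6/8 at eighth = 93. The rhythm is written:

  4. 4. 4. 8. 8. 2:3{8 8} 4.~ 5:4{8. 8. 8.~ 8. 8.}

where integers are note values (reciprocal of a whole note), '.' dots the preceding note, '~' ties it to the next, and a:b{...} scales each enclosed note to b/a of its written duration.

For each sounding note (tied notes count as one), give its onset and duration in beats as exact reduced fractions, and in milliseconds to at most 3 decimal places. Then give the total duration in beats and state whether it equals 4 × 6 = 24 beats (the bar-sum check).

1) 0.0ms=0b +1935.484ms=3b
2) 1935.484ms=3b +1935.484ms=3b
3) 3870.968ms=6b +1935.484ms=3b
4) 5806.452ms=9b +967.742ms=3/2b
5) 6774.194ms=21/2b +967.742ms=3/2b
6) 7741.935ms=12b +967.742ms=3/2b
7) 8709.677ms=27/2b +967.742ms=3/2b
8) 9677.419ms=15b +2709.677ms=21/5b
9) 12387.097ms=96/5b +774.194ms=6/5b
10) 13161.29ms=102/5b +1548.387ms=12/5b
11) 14709.677ms=114/5b +774.194ms=6/5b
Σ=24b of 24 (93bpm 6/8) — PASS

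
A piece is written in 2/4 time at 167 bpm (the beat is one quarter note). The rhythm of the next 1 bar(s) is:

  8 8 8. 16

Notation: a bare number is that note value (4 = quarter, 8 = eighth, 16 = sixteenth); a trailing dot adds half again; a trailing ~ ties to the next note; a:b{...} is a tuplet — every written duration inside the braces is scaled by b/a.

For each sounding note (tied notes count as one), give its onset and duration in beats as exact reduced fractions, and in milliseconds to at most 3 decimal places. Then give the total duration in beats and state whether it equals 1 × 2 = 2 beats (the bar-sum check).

1) 0.0ms=0b +179.641ms=1/2b
2) 179.641ms=1/2b +179.641ms=1/2b
3) 359.281ms=1b +269.461ms=3/4b
4) 628.743ms=7/4b +89.82ms=1/4b
Σ=2b of 2 (167bpm 2/4) — PASS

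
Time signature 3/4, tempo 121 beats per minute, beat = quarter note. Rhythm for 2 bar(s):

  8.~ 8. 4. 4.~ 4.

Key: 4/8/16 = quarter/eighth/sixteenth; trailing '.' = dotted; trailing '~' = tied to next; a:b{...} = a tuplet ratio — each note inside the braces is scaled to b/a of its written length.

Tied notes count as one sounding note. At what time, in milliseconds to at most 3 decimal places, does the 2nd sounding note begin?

note 2 onset = 3/2b = 743.802ms

1. 0.0ms @ 0 + 743.802ms (3/2)
2. 743.802ms @ 3/2 + 743.802ms (3/2)
3. 1487.603ms @ 3 + 1487.603ms (3)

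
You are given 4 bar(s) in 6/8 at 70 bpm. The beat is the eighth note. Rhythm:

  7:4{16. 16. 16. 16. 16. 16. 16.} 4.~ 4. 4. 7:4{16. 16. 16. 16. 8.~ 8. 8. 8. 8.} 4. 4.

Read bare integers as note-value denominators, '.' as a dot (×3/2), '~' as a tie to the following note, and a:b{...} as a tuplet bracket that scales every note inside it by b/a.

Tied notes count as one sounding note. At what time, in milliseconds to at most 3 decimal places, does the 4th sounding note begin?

note 4 onset = 9/7b = 1102.041ms

1. 0.0ms @ 0 + 367.347ms (3/7)
2. 367.347ms @ 3/7 + 367.347ms (3/7)
3. 734.694ms @ 6/7 + 367.347ms (3/7)
4. 1102.041ms @ 9/7 + 367.347ms (3/7)
5. 1469.388ms @ 12/7 + 367.347ms (3/7)
6. 1836.735ms @ 15/7 + 367.347ms (3/7)
7. 2204.082ms @ 18/7 + 367.347ms (3/7)
8. 2571.429ms @ 3 + 5142.857ms (6)
9. 7714.286ms @ 9 + 2571.429ms (3)
10. 10285.714ms @ 12 + 367.347ms (3/7)
11. 10653.061ms @ 87/7 + 367.347ms (3/7)
12. 11020.408ms @ 90/7 + 367.347ms (3/7)
13. 11387.755ms @ 93/7 + 367.347ms (3/7)
14. 11755.102ms @ 96/7 + 1469.388ms (12/7)
15. 13224.49ms @ 108/7 + 734.694ms (6/7)
16. 13959.184ms @ 114/7 + 734.694ms (6/7)
17. 14693.878ms @ 120/7 + 734.694ms (6/7)
18. 15428.571ms @ 18 + 2571.429ms (3)
19. 18000.0ms @ 21 + 2571.429ms (3)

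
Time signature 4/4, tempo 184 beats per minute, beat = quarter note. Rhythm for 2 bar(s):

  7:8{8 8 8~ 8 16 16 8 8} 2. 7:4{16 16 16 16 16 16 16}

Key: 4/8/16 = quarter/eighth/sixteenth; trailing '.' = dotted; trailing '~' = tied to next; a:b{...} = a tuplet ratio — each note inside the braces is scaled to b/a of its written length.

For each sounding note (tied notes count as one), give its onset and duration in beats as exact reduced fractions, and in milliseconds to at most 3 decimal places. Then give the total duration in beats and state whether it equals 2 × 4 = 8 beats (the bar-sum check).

1) 0.0ms=0b +186.335ms=4/7b
2) 186.335ms=4/7b +186.335ms=4/7b
3) 372.671ms=8/7b +372.671ms=8/7b
4) 745.342ms=16/7b +93.168ms=2/7b
5) 838.509ms=18/7b +93.168ms=2/7b
6) 931.677ms=20/7b +186.335ms=4/7b
7) 1118.012ms=24/7b +186.335ms=4/7b
8) 1304.348ms=4b +978.261ms=3b
9) 2282.609ms=7b +46.584ms=1/7b
10) 2329.193ms=50/7b +46.584ms=1/7b
11) 2375.776ms=51/7b +46.584ms=1/7b
12) 2422.36ms=52/7b +46.584ms=1/7b
13) 2468.944ms=53/7b +46.584ms=1/7b
14) 2515.528ms=54/7b +46.584ms=1/7b
15) 2562.112ms=55/7b +46.584ms=1/7b
Σ=8b of 8 (184bpm 4/4) — PASS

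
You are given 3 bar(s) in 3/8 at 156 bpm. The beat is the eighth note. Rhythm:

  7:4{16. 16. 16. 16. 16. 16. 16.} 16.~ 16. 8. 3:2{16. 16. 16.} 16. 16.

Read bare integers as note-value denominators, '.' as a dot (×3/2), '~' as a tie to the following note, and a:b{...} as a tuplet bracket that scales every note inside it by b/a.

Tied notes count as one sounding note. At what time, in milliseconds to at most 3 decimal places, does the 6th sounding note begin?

1. 0.0ms @ 0 + 164.835ms (3/7)
2. 164.835ms @ 3/7 + 164.835ms (3/7)
3. 329.67ms @ 6/7 + 164.835ms (3/7)
4. 494.505ms @ 9/7 + 164.835ms (3/7)
5. 659.341ms @ 12/7 + 164.835ms (3/7)
6. 824.176ms @ 15/7 + 164.835ms (3/7)
7. 989.011ms @ 18/7 + 164.835ms (3/7)
8. 1153.846ms @ 3 + 576.923ms (3/2)
9. 1730.769ms @ 9/2 + 576.923ms (3/2)
10. 2307.692ms @ 6 + 192.308ms (1/2)
11. 2500.0ms @ 13/2 + 192.308ms (1/2)
12. 2692.308ms @ 7 + 192.308ms (1/2)
13. 2884.615ms @ 15/2 + 288.462ms (3/4)
14. 3173.077ms @ 33/4 + 288.462ms (3/4)

note 6 onset = 15/7b = 824.176ms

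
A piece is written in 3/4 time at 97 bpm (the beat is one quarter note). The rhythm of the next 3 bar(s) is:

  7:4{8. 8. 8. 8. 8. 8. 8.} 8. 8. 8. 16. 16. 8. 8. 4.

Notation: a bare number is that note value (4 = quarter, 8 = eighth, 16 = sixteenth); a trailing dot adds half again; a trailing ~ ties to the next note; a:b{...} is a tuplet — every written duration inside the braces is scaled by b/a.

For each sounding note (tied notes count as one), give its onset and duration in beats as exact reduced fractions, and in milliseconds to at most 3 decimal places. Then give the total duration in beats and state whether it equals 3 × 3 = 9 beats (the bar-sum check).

1) 0.0ms=0b +265.096ms=3/7b
2) 265.096ms=3/7b +265.096ms=3/7b
3) 530.191ms=6/7b +265.096ms=3/7b
4) 795.287ms=9/7b +265.096ms=3/7b
5) 1060.383ms=12/7b +265.096ms=3/7b
6) 1325.479ms=15/7b +265.096ms=3/7b
7) 1590.574ms=18/7b +265.096ms=3/7b
8) 1855.67ms=3b +463.918ms=3/4b
9) 2319.588ms=15/4b +463.918ms=3/4b
10) 2783.505ms=9/2b +463.918ms=3/4b
11) 3247.423ms=21/4b +231.959ms=3/8b
12) 3479.381ms=45/8b +231.959ms=3/8b
13) 3711.34ms=6b +463.918ms=3/4b
14) 4175.258ms=27/4b +463.918ms=3/4b
15) 4639.175ms=15/2b +927.835ms=3/2b
Σ=9b of 9 (97bpm 3/4) — PASS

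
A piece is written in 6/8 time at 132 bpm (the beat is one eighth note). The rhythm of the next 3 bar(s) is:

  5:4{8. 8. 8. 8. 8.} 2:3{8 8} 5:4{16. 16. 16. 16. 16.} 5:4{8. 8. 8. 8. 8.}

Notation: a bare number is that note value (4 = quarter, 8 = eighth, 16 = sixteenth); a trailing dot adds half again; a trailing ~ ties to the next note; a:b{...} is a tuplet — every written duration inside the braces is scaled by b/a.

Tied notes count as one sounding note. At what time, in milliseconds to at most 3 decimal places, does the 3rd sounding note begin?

note 3 onset = 12/5b = 1090.909ms

1. 0.0ms @ 0 + 545.455ms (6/5)
2. 545.455ms @ 6/5 + 545.455ms (6/5)
3. 1090.909ms @ 12/5 + 545.455ms (6/5)
4. 1636.364ms @ 18/5 + 545.455ms (6/5)
5. 2181.818ms @ 24/5 + 545.455ms (6/5)
6. 2727.273ms @ 6 + 681.818ms (3/2)
7. 3409.091ms @ 15/2 + 681.818ms (3/2)
8. 4090.909ms @ 9 + 272.727ms (3/5)
9. 4363.636ms @ 48/5 + 272.727ms (3/5)
10. 4636.364ms @ 51/5 + 272.727ms (3/5)
11. 4909.091ms @ 54/5 + 272.727ms (3/5)
12. 5181.818ms @ 57/5 + 272.727ms (3/5)
13. 5454.545ms @ 12 + 545.455ms (6/5)
14. 6000.0ms @ 66/5 + 545.455ms (6/5)
15. 6545.455ms @ 72/5 + 545.455ms (6/5)
16. 7090.909ms @ 78/5 + 545.455ms (6/5)
17. 7636.364ms @ 84/5 + 545.455ms (6/5)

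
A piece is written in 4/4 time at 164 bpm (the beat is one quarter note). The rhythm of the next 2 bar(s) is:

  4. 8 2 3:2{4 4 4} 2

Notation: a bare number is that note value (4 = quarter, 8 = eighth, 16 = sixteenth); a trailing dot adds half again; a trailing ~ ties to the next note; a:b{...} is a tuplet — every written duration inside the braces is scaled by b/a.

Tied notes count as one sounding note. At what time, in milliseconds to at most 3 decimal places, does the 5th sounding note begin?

1. 0.0ms @ 0 + 548.78ms (3/2)
2. 548.78ms @ 3/2 + 182.927ms (1/2)
3. 731.707ms @ 2 + 731.707ms (2)
4. 1463.415ms @ 4 + 243.902ms (2/3)
5. 1707.317ms @ 14/3 + 243.902ms (2/3)
6. 1951.22ms @ 16/3 + 243.902ms (2/3)
7. 2195.122ms @ 6 + 731.707ms (2)

note 5 onset = 14/3b = 1707.317ms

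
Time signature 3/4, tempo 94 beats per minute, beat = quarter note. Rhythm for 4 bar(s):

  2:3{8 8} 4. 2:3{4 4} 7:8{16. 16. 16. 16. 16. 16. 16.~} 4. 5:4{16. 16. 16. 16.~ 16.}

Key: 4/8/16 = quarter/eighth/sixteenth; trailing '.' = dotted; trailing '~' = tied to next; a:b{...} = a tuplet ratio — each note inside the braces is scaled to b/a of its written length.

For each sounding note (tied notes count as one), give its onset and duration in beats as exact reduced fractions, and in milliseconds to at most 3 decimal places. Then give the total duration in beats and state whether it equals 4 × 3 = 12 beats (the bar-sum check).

1) 0.0ms=0b +478.723ms=3/4b
2) 478.723ms=3/4b +478.723ms=3/4b
3) 957.447ms=3/2b +957.447ms=3/2b
4) 1914.894ms=3b +957.447ms=3/2b
5) 2872.34ms=9/2b +957.447ms=3/2b
6) 3829.787ms=6b +273.556ms=3/7b
7) 4103.343ms=45/7b +273.556ms=3/7b
8) 4376.9ms=48/7b +273.556ms=3/7b
9) 4650.456ms=51/7b +273.556ms=3/7b
10) 4924.012ms=54/7b +273.556ms=3/7b
11) 5197.568ms=57/7b +273.556ms=3/7b
12) 5471.125ms=60/7b +1231.003ms=27/14b
13) 6702.128ms=21/2b +191.489ms=3/10b
14) 6893.617ms=54/5b +191.489ms=3/10b
15) 7085.106ms=111/10b +191.489ms=3/10b
16) 7276.596ms=57/5b +382.979ms=3/5b
Σ=12b of 12 (94bpm 3/4) — PASS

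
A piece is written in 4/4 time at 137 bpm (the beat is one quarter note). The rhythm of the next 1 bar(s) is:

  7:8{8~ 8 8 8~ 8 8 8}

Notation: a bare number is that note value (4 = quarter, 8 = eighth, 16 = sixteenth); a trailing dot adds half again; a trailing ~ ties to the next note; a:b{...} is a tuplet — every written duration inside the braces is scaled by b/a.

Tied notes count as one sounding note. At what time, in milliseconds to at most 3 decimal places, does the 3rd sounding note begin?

1. 0.0ms @ 0 + 500.521ms (8/7)
2. 500.521ms @ 8/7 + 250.261ms (4/7)
3. 750.782ms @ 12/7 + 500.521ms (8/7)
4. 1251.303ms @ 20/7 + 250.261ms (4/7)
5. 1501.564ms @ 24/7 + 250.261ms (4/7)

note 3 onset = 12/7b = 750.782ms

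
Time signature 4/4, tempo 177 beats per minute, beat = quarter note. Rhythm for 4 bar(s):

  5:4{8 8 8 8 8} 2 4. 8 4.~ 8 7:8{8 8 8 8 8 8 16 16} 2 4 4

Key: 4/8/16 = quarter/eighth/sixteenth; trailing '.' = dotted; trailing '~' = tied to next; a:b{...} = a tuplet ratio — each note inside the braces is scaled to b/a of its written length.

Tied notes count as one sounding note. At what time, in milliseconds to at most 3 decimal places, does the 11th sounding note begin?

note 11 onset = 60/7b = 2905.569ms

1. 0.0ms @ 0 + 135.593ms (2/5)
2. 135.593ms @ 2/5 + 135.593ms (2/5)
3. 271.186ms @ 4/5 + 135.593ms (2/5)
4. 406.78ms @ 6/5 + 135.593ms (2/5)
5. 542.373ms @ 8/5 + 135.593ms (2/5)
6. 677.966ms @ 2 + 677.966ms (2)
7. 1355.932ms @ 4 + 508.475ms (3/2)
8. 1864.407ms @ 11/2 + 169.492ms (1/2)
9. 2033.898ms @ 6 + 677.966ms (2)
10. 2711.864ms @ 8 + 193.705ms (4/7)
11. 2905.569ms @ 60/7 + 193.705ms (4/7)
12. 3099.274ms @ 64/7 + 193.705ms (4/7)
13. 3292.978ms @ 68/7 + 193.705ms (4/7)
14. 3486.683ms @ 72/7 + 193.705ms (4/7)
15. 3680.387ms @ 76/7 + 193.705ms (4/7)
16. 3874.092ms @ 80/7 + 96.852ms (2/7)
17. 3970.944ms @ 82/7 + 96.852ms (2/7)
18. 4067.797ms @ 12 + 677.966ms (2)
19. 4745.763ms @ 14 + 338.983ms (1)
20. 5084.746ms @ 15 + 338.983ms (1)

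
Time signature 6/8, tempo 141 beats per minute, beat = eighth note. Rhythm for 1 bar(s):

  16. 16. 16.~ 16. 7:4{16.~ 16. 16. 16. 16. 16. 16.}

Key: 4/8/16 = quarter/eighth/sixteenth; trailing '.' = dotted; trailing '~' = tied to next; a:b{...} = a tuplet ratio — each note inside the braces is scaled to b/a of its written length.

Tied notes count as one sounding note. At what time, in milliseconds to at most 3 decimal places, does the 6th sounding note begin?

note 6 onset = 30/7b = 1823.708ms

1. 0.0ms @ 0 + 319.149ms (3/4)
2. 319.149ms @ 3/4 + 319.149ms (3/4)
3. 638.298ms @ 3/2 + 638.298ms (3/2)
4. 1276.596ms @ 3 + 364.742ms (6/7)
5. 1641.337ms @ 27/7 + 182.371ms (3/7)
6. 1823.708ms @ 30/7 + 182.371ms (3/7)
7. 2006.079ms @ 33/7 + 182.371ms (3/7)
8. 2188.45ms @ 36/7 + 182.371ms (3/7)
9. 2370.821ms @ 39/7 + 182.371ms (3/7)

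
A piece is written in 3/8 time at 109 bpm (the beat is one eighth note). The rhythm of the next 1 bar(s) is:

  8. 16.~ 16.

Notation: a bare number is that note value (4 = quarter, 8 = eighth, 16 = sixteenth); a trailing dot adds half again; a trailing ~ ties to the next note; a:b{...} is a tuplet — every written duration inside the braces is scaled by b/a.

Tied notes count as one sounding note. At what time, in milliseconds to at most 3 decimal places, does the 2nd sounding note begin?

note 2 onset = 3/2b = 825.688ms

1. 0.0ms @ 0 + 825.688ms (3/2)
2. 825.688ms @ 3/2 + 825.688ms (3/2)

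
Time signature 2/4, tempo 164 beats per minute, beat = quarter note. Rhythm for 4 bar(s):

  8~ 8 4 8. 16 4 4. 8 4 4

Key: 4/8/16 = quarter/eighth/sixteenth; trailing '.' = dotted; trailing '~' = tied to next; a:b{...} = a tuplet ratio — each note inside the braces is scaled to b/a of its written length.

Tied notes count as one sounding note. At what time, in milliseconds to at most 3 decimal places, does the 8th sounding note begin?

note 8 onset = 6b = 2195.122ms

1. 0.0ms @ 0 + 365.854ms (1)
2. 365.854ms @ 1 + 365.854ms (1)
3. 731.707ms @ 2 + 274.39ms (3/4)
4. 1006.098ms @ 11/4 + 91.463ms (1/4)
5. 1097.561ms @ 3 + 365.854ms (1)
6. 1463.415ms @ 4 + 548.78ms (3/2)
7. 2012.195ms @ 11/2 + 182.927ms (1/2)
8. 2195.122ms @ 6 + 365.854ms (1)
9. 2560.976ms @ 7 + 365.854ms (1)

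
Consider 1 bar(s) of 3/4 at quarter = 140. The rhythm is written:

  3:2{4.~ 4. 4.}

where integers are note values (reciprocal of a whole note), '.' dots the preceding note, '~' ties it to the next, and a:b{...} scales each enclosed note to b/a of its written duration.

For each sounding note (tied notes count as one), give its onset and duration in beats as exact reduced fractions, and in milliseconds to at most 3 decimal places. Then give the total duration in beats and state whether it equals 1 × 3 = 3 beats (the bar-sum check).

1) 0.0ms=0b +857.143ms=2b
2) 857.143ms=2b +428.571ms=1b
Σ=3b of 3 (140bpm 3/4) — PASS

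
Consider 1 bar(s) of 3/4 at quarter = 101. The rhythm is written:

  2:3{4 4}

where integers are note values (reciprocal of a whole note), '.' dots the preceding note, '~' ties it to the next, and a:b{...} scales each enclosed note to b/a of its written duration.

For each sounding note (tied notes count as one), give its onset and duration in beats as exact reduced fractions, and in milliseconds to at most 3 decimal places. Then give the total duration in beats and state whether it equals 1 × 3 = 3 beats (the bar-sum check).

1) 0.0ms=0b +891.089ms=3/2b
2) 891.089ms=3/2b +891.089ms=3/2b
Σ=3b of 3 (101bpm 3/4) — PASS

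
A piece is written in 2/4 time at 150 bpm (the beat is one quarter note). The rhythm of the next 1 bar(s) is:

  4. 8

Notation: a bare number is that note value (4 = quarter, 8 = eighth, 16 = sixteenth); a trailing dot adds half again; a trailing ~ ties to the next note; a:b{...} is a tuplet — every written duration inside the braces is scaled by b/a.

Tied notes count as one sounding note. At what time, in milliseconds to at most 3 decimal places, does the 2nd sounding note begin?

1. 0.0ms @ 0 + 600.0ms (3/2)
2. 600.0ms @ 3/2 + 200.0ms (1/2)

note 2 onset = 3/2b = 600.0ms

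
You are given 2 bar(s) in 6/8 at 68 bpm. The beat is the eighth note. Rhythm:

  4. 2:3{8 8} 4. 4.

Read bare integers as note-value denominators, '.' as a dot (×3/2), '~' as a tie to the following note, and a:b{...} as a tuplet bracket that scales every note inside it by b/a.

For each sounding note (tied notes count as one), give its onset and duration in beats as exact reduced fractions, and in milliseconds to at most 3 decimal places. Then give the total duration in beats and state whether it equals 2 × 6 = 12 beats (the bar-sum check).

1) 0.0ms=0b +2647.059ms=3b
2) 2647.059ms=3b +1323.529ms=3/2b
3) 3970.588ms=9/2b +1323.529ms=3/2b
4) 5294.118ms=6b +2647.059ms=3b
5) 7941.176ms=9b +2647.059ms=3b
Σ=12b of 12 (68bpm 6/8) — PASS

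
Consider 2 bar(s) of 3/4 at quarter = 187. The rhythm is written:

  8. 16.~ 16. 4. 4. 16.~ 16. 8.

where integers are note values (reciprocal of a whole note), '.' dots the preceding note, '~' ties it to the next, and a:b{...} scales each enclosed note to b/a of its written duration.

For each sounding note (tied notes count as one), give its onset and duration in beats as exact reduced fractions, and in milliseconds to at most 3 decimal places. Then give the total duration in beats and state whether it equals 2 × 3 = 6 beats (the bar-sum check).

1) 0.0ms=0b +240.642ms=3/4b
2) 240.642ms=3/4b +240.642ms=3/4b
3) 481.283ms=3/2b +481.283ms=3/2b
4) 962.567ms=3b +481.283ms=3/2b
5) 1443.85ms=9/2b +240.642ms=3/4b
6) 1684.492ms=21/4b +240.642ms=3/4b
Σ=6b of 6 (187bpm 3/4) — PASS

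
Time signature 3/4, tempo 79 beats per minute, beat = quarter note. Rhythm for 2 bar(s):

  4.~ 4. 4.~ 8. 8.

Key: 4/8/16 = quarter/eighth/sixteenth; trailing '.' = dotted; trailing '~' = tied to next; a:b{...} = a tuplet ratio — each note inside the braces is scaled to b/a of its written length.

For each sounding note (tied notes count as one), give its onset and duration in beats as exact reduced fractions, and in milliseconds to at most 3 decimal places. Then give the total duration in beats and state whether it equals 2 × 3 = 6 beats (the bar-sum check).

1) 0.0ms=0b +2278.481ms=3b
2) 2278.481ms=3b +1708.861ms=9/4b
3) 3987.342ms=21/4b +569.62ms=3/4b
Σ=6b of 6 (79bpm 3/4) — PASS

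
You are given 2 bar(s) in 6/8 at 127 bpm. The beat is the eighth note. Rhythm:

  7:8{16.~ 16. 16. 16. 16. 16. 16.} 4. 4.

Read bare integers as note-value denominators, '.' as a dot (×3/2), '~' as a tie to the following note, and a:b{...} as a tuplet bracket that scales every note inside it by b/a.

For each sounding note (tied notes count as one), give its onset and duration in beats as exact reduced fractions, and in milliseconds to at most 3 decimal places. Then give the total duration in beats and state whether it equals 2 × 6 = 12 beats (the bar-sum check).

1) 0.0ms=0b +809.899ms=12/7b
2) 809.899ms=12/7b +404.949ms=6/7b
3) 1214.848ms=18/7b +404.949ms=6/7b
4) 1619.798ms=24/7b +404.949ms=6/7b
5) 2024.747ms=30/7b +404.949ms=6/7b
6) 2429.696ms=36/7b +404.949ms=6/7b
7) 2834.646ms=6b +1417.323ms=3b
8) 4251.969ms=9b +1417.323ms=3b
Σ=12b of 12 (127bpm 6/8) — PASS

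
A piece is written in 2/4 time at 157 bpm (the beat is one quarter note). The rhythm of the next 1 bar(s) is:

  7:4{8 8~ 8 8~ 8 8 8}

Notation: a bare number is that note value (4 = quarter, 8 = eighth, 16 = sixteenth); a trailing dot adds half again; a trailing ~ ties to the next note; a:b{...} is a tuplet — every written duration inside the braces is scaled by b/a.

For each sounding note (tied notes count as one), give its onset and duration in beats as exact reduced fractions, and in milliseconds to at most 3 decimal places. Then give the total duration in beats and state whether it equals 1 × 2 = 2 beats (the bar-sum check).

1) 0.0ms=0b +109.19ms=2/7b
2) 109.19ms=2/7b +218.38ms=4/7b
3) 327.571ms=6/7b +218.38ms=4/7b
4) 545.951ms=10/7b +109.19ms=2/7b
5) 655.141ms=12/7b +109.19ms=2/7b
Σ=2b of 2 (157bpm 2/4) — PASS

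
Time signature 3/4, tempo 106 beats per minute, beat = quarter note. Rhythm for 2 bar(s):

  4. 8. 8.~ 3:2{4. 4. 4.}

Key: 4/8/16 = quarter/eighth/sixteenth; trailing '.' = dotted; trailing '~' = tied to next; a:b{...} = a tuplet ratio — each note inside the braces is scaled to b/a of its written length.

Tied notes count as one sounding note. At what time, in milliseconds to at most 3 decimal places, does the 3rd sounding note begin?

1. 0.0ms @ 0 + 849.057ms (3/2)
2. 849.057ms @ 3/2 + 424.528ms (3/4)
3. 1273.585ms @ 9/4 + 990.566ms (7/4)
4. 2264.151ms @ 4 + 566.038ms (1)
5. 2830.189ms @ 5 + 566.038ms (1)

note 3 onset = 9/4b = 1273.585ms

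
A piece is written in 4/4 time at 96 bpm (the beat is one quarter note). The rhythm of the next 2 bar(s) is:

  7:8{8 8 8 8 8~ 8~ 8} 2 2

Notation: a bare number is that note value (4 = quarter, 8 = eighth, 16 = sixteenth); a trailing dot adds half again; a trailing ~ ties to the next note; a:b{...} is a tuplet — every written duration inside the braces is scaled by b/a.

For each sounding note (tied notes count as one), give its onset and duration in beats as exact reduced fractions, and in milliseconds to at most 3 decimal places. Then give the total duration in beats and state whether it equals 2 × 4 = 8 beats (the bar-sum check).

1) 0.0ms=0b +357.143ms=4/7b
2) 357.143ms=4/7b +357.143ms=4/7b
3) 714.286ms=8/7b +357.143ms=4/7b
4) 1071.429ms=12/7b +357.143ms=4/7b
5) 1428.571ms=16/7b +1071.429ms=12/7b
6) 2500.0ms=4b +1250.0ms=2b
7) 3750.0ms=6b +1250.0ms=2b
Σ=8b of 8 (96bpm 4/4) — PASS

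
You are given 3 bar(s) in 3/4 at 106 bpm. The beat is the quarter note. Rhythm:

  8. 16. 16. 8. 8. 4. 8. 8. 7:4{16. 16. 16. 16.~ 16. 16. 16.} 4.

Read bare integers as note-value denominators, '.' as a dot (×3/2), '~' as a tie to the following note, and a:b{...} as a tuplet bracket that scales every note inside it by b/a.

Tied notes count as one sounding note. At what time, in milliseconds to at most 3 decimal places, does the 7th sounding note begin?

1. 0.0ms @ 0 + 424.528ms (3/4)
2. 424.528ms @ 3/4 + 212.264ms (3/8)
3. 636.792ms @ 9/8 + 212.264ms (3/8)
4. 849.057ms @ 3/2 + 424.528ms (3/4)
5. 1273.585ms @ 9/4 + 424.528ms (3/4)
6. 1698.113ms @ 3 + 849.057ms (3/2)
7. 2547.17ms @ 9/2 + 424.528ms (3/4)
8. 2971.698ms @ 21/4 + 424.528ms (3/4)
9. 3396.226ms @ 6 + 121.294ms (3/14)
10. 3517.52ms @ 87/14 + 121.294ms (3/14)
11. 3638.814ms @ 45/7 + 121.294ms (3/14)
12. 3760.108ms @ 93/14 + 242.588ms (3/7)
13. 4002.695ms @ 99/14 + 121.294ms (3/14)
14. 4123.989ms @ 51/7 + 121.294ms (3/14)
15. 4245.283ms @ 15/2 + 849.057ms (3/2)

note 7 onset = 9/2b = 2547.17ms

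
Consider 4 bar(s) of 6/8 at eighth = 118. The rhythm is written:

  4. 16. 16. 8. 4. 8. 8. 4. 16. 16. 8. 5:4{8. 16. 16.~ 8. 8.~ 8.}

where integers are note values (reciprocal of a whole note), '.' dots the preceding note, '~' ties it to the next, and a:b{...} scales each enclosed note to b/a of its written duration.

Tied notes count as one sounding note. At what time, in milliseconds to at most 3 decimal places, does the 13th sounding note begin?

note 13 onset = 96/5b = 9762.712ms

1. 0.0ms @ 0 + 1525.424ms (3)
2. 1525.424ms @ 3 + 381.356ms (3/4)
3. 1906.78ms @ 15/4 + 381.356ms (3/4)
4. 2288.136ms @ 9/2 + 762.712ms (3/2)
5. 3050.847ms @ 6 + 1525.424ms (3)
6. 4576.271ms @ 9 + 762.712ms (3/2)
7. 5338.983ms @ 21/2 + 762.712ms (3/2)
8. 6101.695ms @ 12 + 1525.424ms (3)
9. 7627.119ms @ 15 + 381.356ms (3/4)
10. 8008.475ms @ 63/4 + 381.356ms (3/4)
11. 8389.831ms @ 33/2 + 762.712ms (3/2)
12. 9152.542ms @ 18 + 610.169ms (6/5)
13. 9762.712ms @ 96/5 + 305.085ms (3/5)
14. 10067.797ms @ 99/5 + 915.254ms (9/5)
15. 10983.051ms @ 108/5 + 1220.339ms (12/5)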